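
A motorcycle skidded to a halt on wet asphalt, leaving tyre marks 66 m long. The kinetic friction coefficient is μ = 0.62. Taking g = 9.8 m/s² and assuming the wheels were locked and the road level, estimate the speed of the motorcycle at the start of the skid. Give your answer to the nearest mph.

Deceleration a = μg = 0.62 × 9.8 = 6.076 m/s².
v = √(2a·d) = √(2 × 6.076 × 66) = √802.032 = 28.3202 m/s.
= 28.3202 ÷ 0.44704 = 63.350 mph.

Initial speed ≈ 63 mph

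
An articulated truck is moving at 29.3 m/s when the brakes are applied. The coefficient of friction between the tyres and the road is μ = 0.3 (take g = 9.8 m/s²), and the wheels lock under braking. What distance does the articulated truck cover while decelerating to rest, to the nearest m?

a = μg = 0.3 × 9.8 = 2.940 m/s².
Braking distance = v²/(2a) = 29.3000² / (2 × 2.940) = 858.490 / 5.880 = 146.002 m.

Braking distance ≈ 146 m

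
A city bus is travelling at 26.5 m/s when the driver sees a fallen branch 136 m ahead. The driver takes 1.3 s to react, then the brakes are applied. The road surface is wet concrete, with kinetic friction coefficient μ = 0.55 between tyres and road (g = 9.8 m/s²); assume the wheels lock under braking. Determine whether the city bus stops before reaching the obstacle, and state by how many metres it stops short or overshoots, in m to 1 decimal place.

Yes — it stops 36.4 m short of the obstacle

a = μg = 0.55 × 9.8 = 5.390 m/s².
Reaction distance = 26.5000 × 1.3 = 34.450 m.
Braking distance = v²/(2a) = 702.250 / 10.780 = 65.144 m.
Total stopping distance = 34.450 + 65.144 = 99.594 m, vs 136 m available — it stops with 136 − 99.594 = 36.406 m to spare.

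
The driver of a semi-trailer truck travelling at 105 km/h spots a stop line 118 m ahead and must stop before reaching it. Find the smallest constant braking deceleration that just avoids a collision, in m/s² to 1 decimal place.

Required deceleration ≈ 3.6 m/s²

105 km/h ÷ 3.6 = 29.1667 m/s.
v² = 2a·d ⇒ a = v²/(2d) = 29.1667² / (2 × 118.000) = 850.696 / 236.000 = 3.6046 m/s².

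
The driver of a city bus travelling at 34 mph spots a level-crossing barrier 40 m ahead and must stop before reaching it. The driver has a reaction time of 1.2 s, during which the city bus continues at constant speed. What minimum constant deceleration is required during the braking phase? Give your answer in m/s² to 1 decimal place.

Required deceleration ≈ 5.3 m/s²

34 mph × 0.44704 = 15.1994 m/s.
Distance covered during reaction = 15.1994 × 1.2 = 18.239 m.
Distance available for braking: 40 − 18.239 = 21.761 m.
v² = 2a·d ⇒ a = v²/(2d) = 15.1994² / (2 × 21.761) = 231.022 / 43.522 = 5.3082 m/s².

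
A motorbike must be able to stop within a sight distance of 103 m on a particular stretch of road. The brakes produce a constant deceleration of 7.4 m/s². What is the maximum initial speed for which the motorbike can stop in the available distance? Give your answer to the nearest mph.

v²/(2a) = d ⇒ v = √(2 × 7.400 × 103) = √1524.40 = 39.0436 m/s.
39.0436 m/s ÷ 0.44704 = 87.338 mph.

Maximum speed ≈ 87 mph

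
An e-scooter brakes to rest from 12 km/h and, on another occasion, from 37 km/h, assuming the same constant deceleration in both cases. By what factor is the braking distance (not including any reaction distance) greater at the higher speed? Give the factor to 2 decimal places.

Braking distance d = v²/(2a), so with a fixed, d ∝ v².
Factor = (37/12)² = 3.0833² = 9.5067.

Factor ≈ 9.51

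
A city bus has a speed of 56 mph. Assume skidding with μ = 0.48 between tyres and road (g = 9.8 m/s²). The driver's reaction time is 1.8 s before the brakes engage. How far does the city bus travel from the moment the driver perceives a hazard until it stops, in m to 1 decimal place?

Total stopping distance ≈ 111.7 m

56 mph × 0.44704 = 25.0342 m/s.
a = μg = 0.48 × 9.8 = 4.704 m/s².
Reaction distance = v·t_r = 25.0342 × 1.8 = 45.062 m.
Braking distance = v²/(2a) = 25.0342² / (2 × 4.704) = 626.711 / 9.408 = 66.615 m.
Total = 45.062 + 66.615 = 111.677 m.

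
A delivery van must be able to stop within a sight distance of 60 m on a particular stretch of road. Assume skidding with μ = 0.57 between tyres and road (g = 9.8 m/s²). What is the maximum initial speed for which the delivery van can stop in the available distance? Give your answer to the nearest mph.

a = μg = 0.57 × 9.8 = 5.586 m/s².
v²/(2a) = d ⇒ v = √(2 × 5.586 × 60) = √670.32 = 25.8905 m/s.
25.8905 m/s ÷ 0.44704 = 57.915 mph.

Maximum speed ≈ 58 mph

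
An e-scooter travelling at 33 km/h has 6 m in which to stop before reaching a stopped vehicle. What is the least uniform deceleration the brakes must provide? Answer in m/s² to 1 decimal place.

33 km/h ÷ 3.6 = 9.1667 m/s.
v² = 2a·d ⇒ a = v²/(2d) = 9.1667² / (2 × 6.000) = 84.028 / 12.000 = 7.0023 m/s².

Required deceleration ≈ 7.0 m/s²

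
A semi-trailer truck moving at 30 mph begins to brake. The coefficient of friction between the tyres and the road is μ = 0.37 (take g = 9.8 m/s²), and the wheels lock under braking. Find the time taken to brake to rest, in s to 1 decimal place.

Braking time ≈ 3.7 s

30 mph × 0.44704 = 13.4112 m/s.
a = μg = 0.37 × 9.8 = 3.626 m/s².
Braking time = v/a = 13.4112 / 3.626 = 3.699 s.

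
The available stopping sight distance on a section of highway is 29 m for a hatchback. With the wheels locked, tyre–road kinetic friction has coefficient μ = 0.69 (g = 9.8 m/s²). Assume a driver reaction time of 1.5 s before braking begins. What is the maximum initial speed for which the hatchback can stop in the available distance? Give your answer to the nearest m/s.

a = μg = 0.69 × 9.8 = 6.762 m/s².
Stopping distance: v·t_r + v²/(2a) = 29 with t_r = 1.5 s and a = 6.762 m/s².
So v² + 20.286 v − 392.20 = 0.
Positive root: v = −a·t_r + √((a·t_r)² + 2a·d) = −10.143 + √(102.880 + 392.20) = 12.1074 m/s.

Maximum speed ≈ 12 m/s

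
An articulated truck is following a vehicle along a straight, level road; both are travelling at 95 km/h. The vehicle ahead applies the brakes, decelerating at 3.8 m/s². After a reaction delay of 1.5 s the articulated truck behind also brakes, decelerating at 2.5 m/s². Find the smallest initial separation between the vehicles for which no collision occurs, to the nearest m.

95 km/h ÷ 3.6 = 26.3889 m/s.
Leader travels v²/(2a_L) = 696.374 / 7.600 = 91.628 m before stopping.
Follower covers v·t_r = 26.3889 × 1.5 = 39.583 m while reacting, then v²/(2a_F) = 696.374 / 5.000 = 139.275 m while braking, for a total of 39.583 + 139.275 = 178.858 m.
Since a_F ≤ a_L and the follower starts braking later, the follower is never slower than the leader, so the closest approach is when both have stopped.
Minimum gap = 178.858 − 91.628 = 87.230 m.

Minimum gap ≈ 87 m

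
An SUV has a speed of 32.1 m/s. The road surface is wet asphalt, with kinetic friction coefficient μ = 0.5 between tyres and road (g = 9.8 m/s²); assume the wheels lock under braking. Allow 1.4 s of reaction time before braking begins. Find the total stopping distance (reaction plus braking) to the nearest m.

a = μg = 0.5 × 9.8 = 4.900 m/s².
Reaction distance = v·t_r = 32.1000 × 1.4 = 44.940 m.
Braking distance = v²/(2a) = 32.1000² / (2 × 4.900) = 1030.410 / 9.800 = 105.144 m.
Total = 44.940 + 105.144 = 150.084 m.

Total stopping distance ≈ 150 m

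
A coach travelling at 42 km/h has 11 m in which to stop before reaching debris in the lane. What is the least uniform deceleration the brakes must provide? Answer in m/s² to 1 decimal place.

Required deceleration ≈ 6.2 m/s²

42 km/h ÷ 3.6 = 11.6667 m/s.
v² = 2a·d ⇒ a = v²/(2d) = 11.6667² / (2 × 11.000) = 136.112 / 22.000 = 6.1869 m/s².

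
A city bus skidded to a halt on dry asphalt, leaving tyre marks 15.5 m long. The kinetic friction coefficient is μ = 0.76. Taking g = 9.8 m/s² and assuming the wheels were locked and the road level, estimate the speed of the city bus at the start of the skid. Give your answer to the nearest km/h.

Deceleration a = μg = 0.76 × 9.8 = 7.448 m/s².
v = √(2a·d) = √(2 × 7.448 × 15.5) = √230.888 = 15.1950 m/s.
= 15.1950 × 3.6 = 54.702 km/h.

Initial speed ≈ 55 km/h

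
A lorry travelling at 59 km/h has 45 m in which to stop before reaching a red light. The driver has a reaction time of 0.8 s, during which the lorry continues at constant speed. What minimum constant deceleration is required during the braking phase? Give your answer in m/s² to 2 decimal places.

59 km/h ÷ 3.6 = 16.3889 m/s.
Distance covered during reaction = 16.3889 × 0.8 = 13.111 m.
Distance available for braking: 45 − 13.111 = 31.889 m.
v² = 2a·d ⇒ a = v²/(2d) = 16.3889² / (2 × 31.889) = 268.596 / 63.778 = 4.2114 m/s².

Required deceleration ≈ 4.21 m/s²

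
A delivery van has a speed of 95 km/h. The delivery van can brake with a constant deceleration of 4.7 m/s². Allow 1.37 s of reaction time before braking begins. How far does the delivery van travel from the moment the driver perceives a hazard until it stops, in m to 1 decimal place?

95 km/h ÷ 3.6 = 26.3889 m/s.
Reaction distance = v·t_r = 26.3889 × 1.37 = 36.153 m.
Braking distance = v²/(2a) = 26.3889² / (2 × 4.700) = 696.374 / 9.400 = 74.082 m.
Total = 36.153 + 74.082 = 110.235 m.

Total stopping distance ≈ 110.2 m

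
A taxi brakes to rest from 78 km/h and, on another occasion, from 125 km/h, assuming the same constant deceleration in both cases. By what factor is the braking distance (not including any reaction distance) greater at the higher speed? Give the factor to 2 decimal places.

Braking distance d = v²/(2a), so with a fixed, d ∝ v².
Factor = (125/78)² = 1.6026² = 2.5683.

Factor ≈ 2.57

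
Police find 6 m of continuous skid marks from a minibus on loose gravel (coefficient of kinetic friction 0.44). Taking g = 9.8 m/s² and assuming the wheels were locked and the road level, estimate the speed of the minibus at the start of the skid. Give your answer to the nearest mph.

Deceleration a = μg = 0.44 × 9.8 = 4.312 m/s².
v = √(2a·d) = √(2 × 4.312 × 6) = √51.744 = 7.1933 m/s.
= 7.1933 ÷ 0.44704 = 16.091 mph.

Initial speed ≈ 16 mph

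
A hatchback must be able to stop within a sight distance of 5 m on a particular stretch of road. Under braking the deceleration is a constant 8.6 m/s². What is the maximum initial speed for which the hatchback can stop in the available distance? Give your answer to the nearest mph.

v²/(2a) = d ⇒ v = √(2 × 8.600 × 5) = √86.00 = 9.2736 m/s.
9.2736 m/s ÷ 0.44704 = 20.744 mph.

Maximum speed ≈ 21 mph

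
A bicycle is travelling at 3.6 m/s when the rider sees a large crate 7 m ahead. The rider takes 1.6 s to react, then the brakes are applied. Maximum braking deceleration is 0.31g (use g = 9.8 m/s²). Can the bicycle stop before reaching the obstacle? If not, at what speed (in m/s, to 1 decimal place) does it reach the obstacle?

a = 0.31 × 9.8 = 3.038 m/s².
Reaction distance = 3.6000 × 1.6 = 5.760 m.
Braking distance needed to stop: v²/(2a) = 12.960 / 6.076 = 2.133 m, so total needed = 5.760 + 2.133 = 7.893 m > 7 m — it cannot stop.
Distance remaining when braking begins: 7 − 5.760 = 1.240 m.
v² = v₀² − 2a·d = 12.960 − 2 × 3.038 × 1.240 = 5.426 m²/s².
v = √5.426 = 2.329 m/s.

No — it strikes the obstacle at 2.3 m/s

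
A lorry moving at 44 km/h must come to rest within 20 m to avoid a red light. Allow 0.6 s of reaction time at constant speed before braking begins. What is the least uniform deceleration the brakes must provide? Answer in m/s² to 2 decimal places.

44 km/h ÷ 3.6 = 12.2222 m/s.
Distance covered during reaction = 12.2222 × 0.6 = 7.333 m.
Distance available for braking: 20 − 7.333 = 12.667 m.
v² = 2a·d ⇒ a = v²/(2d) = 12.2222² / (2 × 12.667) = 149.382 / 25.334 = 5.8965 m/s².

Required deceleration ≈ 5.90 m/s²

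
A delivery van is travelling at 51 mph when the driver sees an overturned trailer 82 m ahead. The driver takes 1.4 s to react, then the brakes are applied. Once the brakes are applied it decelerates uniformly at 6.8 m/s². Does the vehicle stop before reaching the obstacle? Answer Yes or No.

51 mph × 0.44704 = 22.7990 m/s.
Reaction distance = 22.7990 × 1.4 = 31.919 m.
Braking distance = v²/(2a) = 519.794 / 13.600 = 38.220 m.
Total stopping distance = 31.919 + 38.220 = 70.139 m, vs 82 m available — it stops with 82 − 70.139 = 11.861 m to spare.

Yes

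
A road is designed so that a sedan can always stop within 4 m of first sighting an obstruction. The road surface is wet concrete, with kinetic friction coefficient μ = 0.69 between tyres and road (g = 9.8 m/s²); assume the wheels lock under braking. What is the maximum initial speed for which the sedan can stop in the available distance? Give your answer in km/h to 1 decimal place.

Maximum speed ≈ 26.5 km/h

a = μg = 0.69 × 9.8 = 6.762 m/s².
v²/(2a) = d ⇒ v = √(2 × 6.762 × 4) = √54.10 = 7.3553 m/s.
7.3553 m/s × 3.6 = 26.479 km/h.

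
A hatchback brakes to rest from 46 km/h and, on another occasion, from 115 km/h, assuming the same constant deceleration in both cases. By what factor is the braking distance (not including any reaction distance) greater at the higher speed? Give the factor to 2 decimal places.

Factor ≈ 6.25

Braking distance d = v²/(2a), so with a fixed, d ∝ v².
Factor = (115/46)² = 2.5000² = 6.2500.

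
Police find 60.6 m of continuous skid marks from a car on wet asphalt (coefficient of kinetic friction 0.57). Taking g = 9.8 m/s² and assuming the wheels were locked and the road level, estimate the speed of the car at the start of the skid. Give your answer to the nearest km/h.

Initial speed ≈ 94 km/h

Deceleration a = μg = 0.57 × 9.8 = 5.586 m/s².
v = √(2a·d) = √(2 × 5.586 × 60.6) = √677.023 = 26.0197 m/s.
= 26.0197 × 3.6 = 93.671 km/h.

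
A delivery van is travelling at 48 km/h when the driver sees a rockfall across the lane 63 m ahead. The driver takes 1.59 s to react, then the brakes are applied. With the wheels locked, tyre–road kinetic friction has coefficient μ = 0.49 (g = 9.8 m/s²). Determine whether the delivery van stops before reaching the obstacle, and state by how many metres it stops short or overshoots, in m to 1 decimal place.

48 km/h ÷ 3.6 = 13.3333 m/s.
a = μg = 0.49 × 9.8 = 4.802 m/s².
Reaction distance = 13.3333 × 1.59 = 21.200 m.
Braking distance = v²/(2a) = 177.777 / 9.604 = 18.511 m.
Total stopping distance = 21.200 + 18.511 = 39.711 m, vs 63 m available — it stops with 63 − 39.711 = 23.289 m to spare.

Yes — it stops 23.3 m short of the obstacle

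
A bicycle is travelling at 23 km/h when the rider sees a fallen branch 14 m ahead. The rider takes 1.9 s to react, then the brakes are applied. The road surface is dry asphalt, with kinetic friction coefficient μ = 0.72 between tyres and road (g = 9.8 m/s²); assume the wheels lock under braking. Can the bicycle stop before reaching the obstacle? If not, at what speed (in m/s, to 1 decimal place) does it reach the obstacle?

23 km/h ÷ 3.6 = 6.3889 m/s.
a = μg = 0.72 × 9.8 = 7.056 m/s².
Reaction distance = 6.3889 × 1.9 = 12.139 m.
Braking distance needed to stop: v²/(2a) = 40.818 / 14.112 = 2.892 m, so total needed = 12.139 + 2.892 = 15.031 m > 14 m — it cannot stop.
Distance remaining when braking begins: 14 − 12.139 = 1.861 m.
v² = v₀² − 2a·d = 40.818 − 2 × 7.056 × 1.861 = 14.556 m²/s².
v = √14.556 = 3.815 m/s.

No — it strikes the obstacle at 3.8 m/s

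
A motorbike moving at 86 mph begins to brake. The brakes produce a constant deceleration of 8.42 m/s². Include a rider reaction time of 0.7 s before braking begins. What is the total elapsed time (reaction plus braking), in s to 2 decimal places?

Total time ≈ 5.27 s

86 mph × 0.44704 = 38.4454 m/s.
Braking time = v/a = 38.4454 / 8.420 = 4.566 s.
Total = 0.7 + 4.566 = 5.266 s.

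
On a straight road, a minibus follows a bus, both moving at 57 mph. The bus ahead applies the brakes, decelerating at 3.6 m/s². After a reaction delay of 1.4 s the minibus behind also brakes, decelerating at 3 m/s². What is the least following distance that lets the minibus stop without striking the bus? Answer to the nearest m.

57 mph × 0.44704 = 25.4813 m/s.
Leader travels v²/(2a_L) = 649.297 / 7.200 = 90.180 m before stopping.
Follower covers v·t_r = 25.4813 × 1.4 = 35.674 m while reacting, then v²/(2a_F) = 649.297 / 6.000 = 108.216 m while braking, for a total of 35.674 + 108.216 = 143.890 m.
Since a_F ≤ a_L and the follower starts braking later, the follower is never slower than the leader, so the closest approach is when both have stopped.
Minimum gap = 143.890 − 90.180 = 53.710 m.

Minimum gap ≈ 54 m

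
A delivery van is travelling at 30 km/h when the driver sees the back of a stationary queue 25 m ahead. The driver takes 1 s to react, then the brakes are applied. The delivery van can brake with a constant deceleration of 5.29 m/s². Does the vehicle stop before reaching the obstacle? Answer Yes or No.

Yes

30 km/h ÷ 3.6 = 8.3333 m/s.
Reaction distance = 8.3333 × 1 = 8.333 m.
Braking distance = v²/(2a) = 69.444 / 10.580 = 6.564 m.
Total stopping distance = 8.333 + 6.564 = 14.897 m, vs 25 m available — it stops with 25 − 14.897 = 10.103 m to spare.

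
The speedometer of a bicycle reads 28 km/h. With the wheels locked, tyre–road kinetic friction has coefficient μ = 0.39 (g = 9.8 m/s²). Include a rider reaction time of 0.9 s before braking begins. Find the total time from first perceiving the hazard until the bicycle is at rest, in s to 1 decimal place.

28 km/h ÷ 3.6 = 7.7778 m/s.
a = μg = 0.39 × 9.8 = 3.822 m/s².
Braking time = v/a = 7.7778 / 3.822 = 2.035 s.
Total = 0.9 + 2.035 = 2.935 s.

Total time ≈ 2.9 s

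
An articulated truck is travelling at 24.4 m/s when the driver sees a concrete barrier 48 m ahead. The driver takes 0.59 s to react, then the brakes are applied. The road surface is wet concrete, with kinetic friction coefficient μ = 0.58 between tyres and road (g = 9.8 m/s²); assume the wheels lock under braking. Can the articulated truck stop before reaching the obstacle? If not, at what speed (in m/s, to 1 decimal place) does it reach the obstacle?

a = μg = 0.58 × 9.8 = 5.684 m/s².
Reaction distance = 24.4000 × 0.59 = 14.396 m.
Braking distance needed to stop: v²/(2a) = 595.360 / 11.368 = 52.372 m, so total needed = 14.396 + 52.372 = 66.768 m > 48 m — it cannot stop.
Distance remaining when braking begins: 48 − 14.396 = 33.604 m.
v² = v₀² − 2a·d = 595.360 − 2 × 5.684 × 33.604 = 213.350 m²/s².
v = √213.350 = 14.607 m/s.

No — it strikes the obstacle at 14.6 m/s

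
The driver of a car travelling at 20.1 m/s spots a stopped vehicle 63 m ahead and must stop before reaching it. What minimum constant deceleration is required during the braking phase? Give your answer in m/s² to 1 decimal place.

v² = 2a·d ⇒ a = v²/(2d) = 20.1000² / (2 × 63.000) = 404.010 / 126.000 = 3.2064 m/s².

Required deceleration ≈ 3.2 m/s²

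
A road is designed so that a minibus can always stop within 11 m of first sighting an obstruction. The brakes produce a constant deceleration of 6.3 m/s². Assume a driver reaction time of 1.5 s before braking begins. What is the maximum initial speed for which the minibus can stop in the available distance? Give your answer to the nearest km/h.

Maximum speed ≈ 20 km/h

Stopping distance: v·t_r + v²/(2a) = 11 with t_r = 1.5 s and a = 6.300 m/s².
So v² + 18.900 v − 138.60 = 0.
Positive root: v = −a·t_r + √((a·t_r)² + 2a·d) = −9.450 + √(89.302 + 138.60) = 5.6464 m/s.
5.6464 m/s × 3.6 = 20.327 km/h.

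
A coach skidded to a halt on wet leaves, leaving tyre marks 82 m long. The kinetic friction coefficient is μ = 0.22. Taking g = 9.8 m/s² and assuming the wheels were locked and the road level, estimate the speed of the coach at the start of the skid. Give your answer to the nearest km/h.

Initial speed ≈ 68 km/h

Deceleration a = μg = 0.22 × 9.8 = 2.156 m/s².
v = √(2a·d) = √(2 × 2.156 × 82) = √353.584 = 18.8038 m/s.
= 18.8038 × 3.6 = 67.694 km/h.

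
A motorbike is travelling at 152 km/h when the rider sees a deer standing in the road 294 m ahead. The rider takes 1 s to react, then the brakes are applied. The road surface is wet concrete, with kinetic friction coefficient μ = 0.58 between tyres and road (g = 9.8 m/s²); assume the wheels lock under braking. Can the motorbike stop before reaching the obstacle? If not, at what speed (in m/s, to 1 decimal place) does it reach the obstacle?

Yes — it stops about 95.0 m short of the obstacle, so it never reaches it

152 km/h ÷ 3.6 = 42.2222 m/s.
a = μg = 0.58 × 9.8 = 5.684 m/s².
Reaction distance = 42.2222 × 1 = 42.222 m.
Braking distance = v²/(2a) = 1782.714 / 11.368 = 156.819 m.
Total stopping distance = 42.222 + 156.819 = 199.041 m, vs 294 m available — it stops with 294 − 199.041 = 94.959 m to spare.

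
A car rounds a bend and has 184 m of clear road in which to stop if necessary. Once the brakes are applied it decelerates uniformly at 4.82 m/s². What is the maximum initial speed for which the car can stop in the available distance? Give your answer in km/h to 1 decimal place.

v²/(2a) = d ⇒ v = √(2 × 4.820 × 184) = √1773.76 = 42.1160 m/s.
42.1160 m/s × 3.6 = 151.618 km/h.

Maximum speed ≈ 151.6 km/h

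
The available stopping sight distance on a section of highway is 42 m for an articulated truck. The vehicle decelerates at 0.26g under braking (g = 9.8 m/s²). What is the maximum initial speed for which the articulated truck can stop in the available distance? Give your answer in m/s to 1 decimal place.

Maximum speed ≈ 14.6 m/s

a = 0.26 × 9.8 = 2.548 m/s².
v²/(2a) = d ⇒ v = √(2 × 2.548 × 42) = √214.03 = 14.6298 m/s.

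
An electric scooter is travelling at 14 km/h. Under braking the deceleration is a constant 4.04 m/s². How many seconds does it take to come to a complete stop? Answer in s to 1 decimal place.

Braking time ≈ 1.0 s

14 km/h ÷ 3.6 = 3.8889 m/s.
Braking time = v/a = 3.8889 / 4.040 = 0.963 s.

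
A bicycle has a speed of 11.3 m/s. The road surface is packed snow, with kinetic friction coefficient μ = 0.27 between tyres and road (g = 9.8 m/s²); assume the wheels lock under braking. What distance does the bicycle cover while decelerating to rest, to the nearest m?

Braking distance ≈ 24 m

a = μg = 0.27 × 9.8 = 2.646 m/s².
Braking distance = v²/(2a) = 11.3000² / (2 × 2.646) = 127.690 / 5.292 = 24.129 m.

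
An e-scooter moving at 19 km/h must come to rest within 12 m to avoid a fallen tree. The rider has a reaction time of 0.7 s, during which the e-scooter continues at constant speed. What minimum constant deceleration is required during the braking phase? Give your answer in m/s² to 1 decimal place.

19 km/h ÷ 3.6 = 5.2778 m/s.
Distance covered during reaction = 5.2778 × 0.7 = 3.694 m.
Distance available for braking: 12 − 3.694 = 8.306 m.
v² = 2a·d ⇒ a = v²/(2d) = 5.2778² / (2 × 8.306) = 27.855 / 16.612 = 1.6768 m/s².

Required deceleration ≈ 1.7 m/s²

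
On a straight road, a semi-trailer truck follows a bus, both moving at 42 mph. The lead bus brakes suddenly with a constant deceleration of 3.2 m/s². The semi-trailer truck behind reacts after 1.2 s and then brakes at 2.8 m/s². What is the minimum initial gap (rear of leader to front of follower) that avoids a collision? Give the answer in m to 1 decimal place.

Minimum gap ≈ 30.4 m

42 mph × 0.44704 = 18.7757 m/s.
Leader travels v²/(2a_L) = 352.527 / 6.400 = 55.082 m before stopping.
Follower covers v·t_r = 18.7757 × 1.2 = 22.531 m while reacting, then v²/(2a_F) = 352.527 / 5.600 = 62.951 m while braking, for a total of 22.531 + 62.951 = 85.482 m.
Since a_F ≤ a_L and the follower starts braking later, the follower is never slower than the leader, so the closest approach is when both have stopped.
Minimum gap = 85.482 − 55.082 = 30.400 m.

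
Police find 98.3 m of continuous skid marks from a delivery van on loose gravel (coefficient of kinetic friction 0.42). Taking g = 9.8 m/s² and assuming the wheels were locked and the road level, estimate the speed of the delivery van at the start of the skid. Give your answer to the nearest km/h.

Deceleration a = μg = 0.42 × 9.8 = 4.116 m/s².
v = √(2a·d) = √(2 × 4.116 × 98.3) = √809.206 = 28.4465 m/s.
= 28.4465 × 3.6 = 102.407 km/h.

Initial speed ≈ 102 km/h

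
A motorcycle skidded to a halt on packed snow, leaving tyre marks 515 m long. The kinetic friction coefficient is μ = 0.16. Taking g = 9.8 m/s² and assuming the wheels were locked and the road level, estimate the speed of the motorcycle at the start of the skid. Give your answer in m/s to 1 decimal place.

Initial speed ≈ 40.2 m/s

Deceleration a = μg = 0.16 × 9.8 = 1.568 m/s².
v = √(2a·d) = √(2 × 1.568 × 515) = √1615.040 = 40.1876 m/s.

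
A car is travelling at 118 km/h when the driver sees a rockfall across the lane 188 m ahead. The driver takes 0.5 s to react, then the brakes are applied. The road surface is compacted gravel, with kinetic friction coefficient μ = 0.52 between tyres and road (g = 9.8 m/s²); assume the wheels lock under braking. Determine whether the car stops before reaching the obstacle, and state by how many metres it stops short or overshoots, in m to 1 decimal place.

Yes — it stops 66.2 m short of the obstacle

118 km/h ÷ 3.6 = 32.7778 m/s.
a = μg = 0.52 × 9.8 = 5.096 m/s².
Reaction distance = 32.7778 × 0.5 = 16.389 m.
Braking distance = v²/(2a) = 1074.384 / 10.192 = 105.414 m.
Total stopping distance = 16.389 + 105.414 = 121.803 m, vs 188 m available — it stops with 188 − 121.803 = 66.197 m to spare.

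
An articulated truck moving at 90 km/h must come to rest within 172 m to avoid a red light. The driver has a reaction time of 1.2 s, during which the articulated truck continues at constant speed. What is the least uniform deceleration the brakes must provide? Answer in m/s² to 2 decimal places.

Required deceleration ≈ 2.20 m/s²

90 km/h ÷ 3.6 = 25.0000 m/s.
Distance covered during reaction = 25.0000 × 1.2 = 30.000 m.
Distance available for braking: 172 − 30.000 = 142.000 m.
v² = 2a·d ⇒ a = v²/(2d) = 25.0000² / (2 × 142.000) = 625.000 / 284.000 = 2.2007 m/s².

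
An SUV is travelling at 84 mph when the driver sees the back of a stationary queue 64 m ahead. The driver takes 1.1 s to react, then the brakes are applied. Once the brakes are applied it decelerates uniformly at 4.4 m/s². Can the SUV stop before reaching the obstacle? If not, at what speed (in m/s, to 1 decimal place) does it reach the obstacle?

No — it strikes the obstacle at 34.8 m/s

84 mph × 0.44704 = 37.5514 m/s.
Reaction distance = 37.5514 × 1.1 = 41.307 m.
Braking distance needed to stop: v²/(2a) = 1410.108 / 8.800 = 160.240 m, so total needed = 41.307 + 160.240 = 201.547 m > 64 m — it cannot stop.
Distance remaining when braking begins: 64 − 41.307 = 22.693 m.
v² = v₀² − 2a·d = 1410.108 − 2 × 4.400 × 22.693 = 1210.410 m²/s².
v = √1210.410 = 34.791 m/s.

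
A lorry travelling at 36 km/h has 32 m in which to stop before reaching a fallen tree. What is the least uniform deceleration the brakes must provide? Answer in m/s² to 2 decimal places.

36 km/h ÷ 3.6 = 10.0000 m/s.
v² = 2a·d ⇒ a = v²/(2d) = 10.0000² / (2 × 32.000) = 100.000 / 64.000 = 1.5625 m/s².

Required deceleration ≈ 1.56 m/s²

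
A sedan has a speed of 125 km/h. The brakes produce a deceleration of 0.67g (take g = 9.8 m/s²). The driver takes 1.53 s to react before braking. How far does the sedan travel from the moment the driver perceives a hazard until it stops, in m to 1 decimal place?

Total stopping distance ≈ 144.9 m

125 km/h ÷ 3.6 = 34.7222 m/s.
a = 0.67 × 9.8 = 6.566 m/s².
Reaction distance = v·t_r = 34.7222 × 1.53 = 53.125 m.
Braking distance = v²/(2a) = 34.7222² / (2 × 6.566) = 1205.631 / 13.132 = 91.809 m.
Total = 53.125 + 91.809 = 144.934 m.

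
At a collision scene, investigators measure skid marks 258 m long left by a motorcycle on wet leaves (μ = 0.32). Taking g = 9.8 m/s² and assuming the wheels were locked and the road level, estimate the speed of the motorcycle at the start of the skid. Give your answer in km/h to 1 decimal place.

Initial speed ≈ 144.8 km/h

Deceleration a = μg = 0.32 × 9.8 = 3.136 m/s².
v = √(2a·d) = √(2 × 3.136 × 258) = √1618.176 = 40.2266 m/s.
= 40.2266 × 3.6 = 144.816 km/h.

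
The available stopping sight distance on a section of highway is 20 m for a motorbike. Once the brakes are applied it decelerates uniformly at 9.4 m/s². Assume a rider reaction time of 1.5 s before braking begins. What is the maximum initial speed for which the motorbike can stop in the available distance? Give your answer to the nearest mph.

Stopping distance: v·t_r + v²/(2a) = 20 with t_r = 1.5 s and a = 9.400 m/s².
So v² + 28.200 v − 376.00 = 0.
Positive root: v = −a·t_r + √((a·t_r)² + 2a·d) = −14.100 + √(198.810 + 376.00) = 9.8752 m/s.
9.8752 m/s ÷ 0.44704 = 22.090 mph.

Maximum speed ≈ 22 mph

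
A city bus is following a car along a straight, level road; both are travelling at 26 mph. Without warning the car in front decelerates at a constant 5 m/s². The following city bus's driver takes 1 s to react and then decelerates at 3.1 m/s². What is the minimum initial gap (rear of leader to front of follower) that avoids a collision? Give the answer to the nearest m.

26 mph × 0.44704 = 11.6230 m/s.
Leader travels v²/(2a_L) = 135.094 / 10.000 = 13.509 m before stopping.
Follower covers v·t_r = 11.6230 × 1 = 11.623 m while reacting, then v²/(2a_F) = 135.094 / 6.200 = 21.789 m while braking, for a total of 11.623 + 21.789 = 33.412 m.
Since a_F ≤ a_L and the follower starts braking later, the follower is never slower than the leader, so the closest approach is when both have stopped.
Minimum gap = 33.412 − 13.509 = 19.903 m.

Minimum gap ≈ 20 m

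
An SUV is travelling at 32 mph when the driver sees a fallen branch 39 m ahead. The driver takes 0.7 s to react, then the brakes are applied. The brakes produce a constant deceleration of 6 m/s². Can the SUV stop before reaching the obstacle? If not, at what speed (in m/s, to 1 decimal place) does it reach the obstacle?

Yes — it stops about 11.9 m short of the obstacle, so it never reaches it

32 mph × 0.44704 = 14.3053 m/s.
Reaction distance = 14.3053 × 0.7 = 10.014 m.
Braking distance = v²/(2a) = 204.642 / 12.000 = 17.053 m.
Total stopping distance = 10.014 + 17.053 = 27.067 m, vs 39 m available — it stops with 39 − 27.067 = 11.933 m to spare.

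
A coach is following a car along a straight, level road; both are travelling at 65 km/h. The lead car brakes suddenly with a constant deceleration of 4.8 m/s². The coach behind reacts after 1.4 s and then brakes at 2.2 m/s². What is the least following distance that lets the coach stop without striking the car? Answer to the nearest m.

Minimum gap ≈ 65 m

65 km/h ÷ 3.6 = 18.0556 m/s.
Leader travels v²/(2a_L) = 326.005 / 9.600 = 33.959 m before stopping.
Follower covers v·t_r = 18.0556 × 1.4 = 25.278 m while reacting, then v²/(2a_F) = 326.005 / 4.400 = 74.092 m while braking, for a total of 25.278 + 74.092 = 99.370 m.
Since a_F ≤ a_L and the follower starts braking later, the follower is never slower than the leader, so the closest approach is when both have stopped.
Minimum gap = 99.370 − 33.959 = 65.411 m.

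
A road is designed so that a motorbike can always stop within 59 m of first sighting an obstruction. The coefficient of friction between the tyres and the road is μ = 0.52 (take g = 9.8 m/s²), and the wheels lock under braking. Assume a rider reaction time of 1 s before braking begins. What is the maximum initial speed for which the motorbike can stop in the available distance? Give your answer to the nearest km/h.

Maximum speed ≈ 72 km/h

a = μg = 0.52 × 9.8 = 5.096 m/s².
Stopping distance: v·t_r + v²/(2a) = 59 with t_r = 1 s and a = 5.096 m/s².
So v² + 10.192 v − 601.33 = 0.
Positive root: v = −a·t_r + √((a·t_r)² + 2a·d) = −5.096 + √(25.969 + 601.33) = 19.9499 m/s.
19.9499 m/s × 3.6 = 71.820 km/h.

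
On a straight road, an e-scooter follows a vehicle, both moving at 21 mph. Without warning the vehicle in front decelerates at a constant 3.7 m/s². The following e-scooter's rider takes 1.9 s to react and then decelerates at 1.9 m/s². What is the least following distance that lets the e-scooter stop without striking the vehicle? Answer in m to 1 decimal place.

Minimum gap ≈ 29.1 m

21 mph × 0.44704 = 9.3878 m/s.
Leader travels v²/(2a_L) = 88.131 / 7.400 = 11.910 m before stopping.
Follower covers v·t_r = 9.3878 × 1.9 = 17.837 m while reacting, then v²/(2a_F) = 88.131 / 3.800 = 23.192 m while braking, for a total of 17.837 + 23.192 = 41.029 m.
Since a_F ≤ a_L and the follower starts braking later, the follower is never slower than the leader, so the closest approach is when both have stopped.
Minimum gap = 41.029 − 11.910 = 29.119 m.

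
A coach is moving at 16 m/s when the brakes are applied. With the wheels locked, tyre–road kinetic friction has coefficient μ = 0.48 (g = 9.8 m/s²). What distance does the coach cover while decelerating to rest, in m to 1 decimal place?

a = μg = 0.48 × 9.8 = 4.704 m/s².
Braking distance = v²/(2a) = 16.0000² / (2 × 4.704) = 256.000 / 9.408 = 27.211 m.

Braking distance ≈ 27.2 m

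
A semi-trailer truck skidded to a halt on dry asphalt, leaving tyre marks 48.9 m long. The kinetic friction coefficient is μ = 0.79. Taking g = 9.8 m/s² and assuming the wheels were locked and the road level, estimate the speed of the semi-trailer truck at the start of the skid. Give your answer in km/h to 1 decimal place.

Deceleration a = μg = 0.79 × 9.8 = 7.742 m/s².
v = √(2a·d) = √(2 × 7.742 × 48.9) = √757.168 = 27.5167 m/s.
= 27.5167 × 3.6 = 99.060 km/h.

Initial speed ≈ 99.1 km/h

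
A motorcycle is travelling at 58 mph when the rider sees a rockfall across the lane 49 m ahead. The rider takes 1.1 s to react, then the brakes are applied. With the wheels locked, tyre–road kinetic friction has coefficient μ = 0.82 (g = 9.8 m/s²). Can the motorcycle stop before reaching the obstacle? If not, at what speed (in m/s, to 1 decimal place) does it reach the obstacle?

58 mph × 0.44704 = 25.9283 m/s.
a = μg = 0.82 × 9.8 = 8.036 m/s².
Reaction distance = 25.9283 × 1.1 = 28.521 m.
Braking distance needed to stop: v²/(2a) = 672.277 / 16.072 = 41.829 m, so total needed = 28.521 + 41.829 = 70.350 m > 49 m — it cannot stop.
Distance remaining when braking begins: 49 − 28.521 = 20.479 m.
v² = v₀² − 2a·d = 672.277 − 2 × 8.036 × 20.479 = 343.139 m²/s².
v = √343.139 = 18.524 m/s.

No — it strikes the obstacle at 18.5 m/s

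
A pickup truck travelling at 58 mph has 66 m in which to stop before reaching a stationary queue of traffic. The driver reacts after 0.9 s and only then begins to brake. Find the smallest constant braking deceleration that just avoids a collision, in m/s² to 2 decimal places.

58 mph × 0.44704 = 25.9283 m/s.
Distance covered during reaction = 25.9283 × 0.9 = 23.335 m.
Distance available for braking: 66 − 23.335 = 42.665 m.
v² = 2a·d ⇒ a = v²/(2d) = 25.9283² / (2 × 42.665) = 672.277 / 85.330 = 7.8786 m/s².

Required deceleration ≈ 7.88 m/s²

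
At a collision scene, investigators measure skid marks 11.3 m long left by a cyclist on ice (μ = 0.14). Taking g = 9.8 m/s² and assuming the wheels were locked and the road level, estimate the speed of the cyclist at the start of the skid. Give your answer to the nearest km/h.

Initial speed ≈ 20 km/h

Deceleration a = μg = 0.14 × 9.8 = 1.372 m/s².
v = √(2a·d) = √(2 × 1.372 × 11.3) = √31.007 = 5.5684 m/s.
= 5.5684 × 3.6 = 20.046 km/h.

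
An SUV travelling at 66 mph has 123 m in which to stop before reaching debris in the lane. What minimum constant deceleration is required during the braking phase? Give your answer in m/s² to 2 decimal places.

Required deceleration ≈ 3.54 m/s²

66 mph × 0.44704 = 29.5046 m/s.
v² = 2a·d ⇒ a = v²/(2d) = 29.5046² / (2 × 123.000) = 870.521 / 246.000 = 3.5387 m/s².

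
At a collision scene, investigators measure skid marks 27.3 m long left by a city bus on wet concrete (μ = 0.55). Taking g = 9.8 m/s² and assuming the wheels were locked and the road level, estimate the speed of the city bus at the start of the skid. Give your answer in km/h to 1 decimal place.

Initial speed ≈ 61.8 km/h

Deceleration a = μg = 0.55 × 9.8 = 5.390 m/s².
v = √(2a·d) = √(2 × 5.390 × 27.3) = √294.294 = 17.1550 m/s.
= 17.1550 × 3.6 = 61.758 km/h.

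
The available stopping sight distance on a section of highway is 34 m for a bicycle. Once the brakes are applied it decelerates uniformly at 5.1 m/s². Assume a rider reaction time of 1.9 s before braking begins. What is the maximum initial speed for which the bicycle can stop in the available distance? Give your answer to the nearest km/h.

Maximum speed ≈ 41 km/h

Stopping distance: v·t_r + v²/(2a) = 34 with t_r = 1.9 s and a = 5.100 m/s².
So v² + 19.380 v − 346.80 = 0.
Positive root: v = −a·t_r + √((a·t_r)² + 2a·d) = −9.690 + √(93.896 + 346.80) = 11.3028 m/s.
11.3028 m/s × 3.6 = 40.690 km/h.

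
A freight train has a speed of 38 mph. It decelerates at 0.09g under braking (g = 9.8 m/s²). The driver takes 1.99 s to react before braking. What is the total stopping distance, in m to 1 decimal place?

38 mph × 0.44704 = 16.9875 m/s.
a = 0.09 × 9.8 = 0.882 m/s².
Reaction distance = v·t_r = 16.9875 × 1.99 = 33.805 m.
Braking distance = v²/(2a) = 16.9875² / (2 × 0.882) = 288.575 / 1.764 = 163.591 m.
Total = 33.805 + 163.591 = 197.396 m.

Total stopping distance ≈ 197.4 m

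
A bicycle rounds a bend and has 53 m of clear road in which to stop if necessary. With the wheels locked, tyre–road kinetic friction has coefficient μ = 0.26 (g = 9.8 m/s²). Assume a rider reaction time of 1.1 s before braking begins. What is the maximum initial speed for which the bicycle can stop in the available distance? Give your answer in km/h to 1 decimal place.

a = μg = 0.26 × 9.8 = 2.548 m/s².
Stopping distance: v·t_r + v²/(2a) = 53 with t_r = 1.1 s and a = 2.548 m/s².
So v² + 5.606 v − 270.09 = 0.
Positive root: v = −a·t_r + √((a·t_r)² + 2a·d) = −2.803 + √(7.857 + 270.09) = 13.8687 m/s.
13.8687 m/s × 3.6 = 49.927 km/h.

Maximum speed ≈ 49.9 km/h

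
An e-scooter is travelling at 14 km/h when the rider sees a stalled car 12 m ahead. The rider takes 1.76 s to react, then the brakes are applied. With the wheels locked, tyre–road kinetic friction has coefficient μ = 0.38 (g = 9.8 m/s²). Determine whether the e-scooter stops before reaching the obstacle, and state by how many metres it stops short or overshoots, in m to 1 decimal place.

14 km/h ÷ 3.6 = 3.8889 m/s.
a = μg = 0.38 × 9.8 = 3.724 m/s².
Reaction distance = 3.8889 × 1.76 = 6.844 m.
Braking distance = v²/(2a) = 15.124 / 7.448 = 2.031 m.
Total stopping distance = 6.844 + 2.031 = 8.875 m, vs 12 m available — it stops with 12 − 8.875 = 3.125 m to spare.

Yes — it stops 3.1 m short of the obstacle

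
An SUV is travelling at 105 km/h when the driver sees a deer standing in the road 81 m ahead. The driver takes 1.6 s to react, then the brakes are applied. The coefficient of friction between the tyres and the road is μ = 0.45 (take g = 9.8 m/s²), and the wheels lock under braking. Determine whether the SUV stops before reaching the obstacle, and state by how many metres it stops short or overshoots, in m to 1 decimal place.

No — it overshoots by 62.1 m

105 km/h ÷ 3.6 = 29.1667 m/s.
a = μg = 0.45 × 9.8 = 4.410 m/s².
Reaction distance = 29.1667 × 1.6 = 46.667 m.
Braking distance = v²/(2a) = 850.696 / 8.820 = 96.451 m.
Total stopping distance = 46.667 + 96.451 = 143.118 m, vs 81 m available — it cannot stop in time and overshoots by 143.118 − 81 = 62.118 m.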